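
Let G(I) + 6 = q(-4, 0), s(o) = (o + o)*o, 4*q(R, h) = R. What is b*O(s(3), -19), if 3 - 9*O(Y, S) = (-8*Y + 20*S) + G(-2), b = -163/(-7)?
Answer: 29014/21 ≈ 1381.6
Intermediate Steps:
q(R, h) = R/4
s(o) = 2*o² (s(o) = (2*o)*o = 2*o²)
G(I) = -7 (G(I) = -6 + (¼)*(-4) = -6 - 1 = -7)
b = 163/7 (b = -163*(-⅐) = 163/7 ≈ 23.286)
O(Y, S) = 10/9 - 20*S/9 + 8*Y/9 (O(Y, S) = ⅓ - ((-8*Y + 20*S) - 7)/9 = ⅓ - (-7 - 8*Y + 20*S)/9 = ⅓ + (7/9 - 20*S/9 + 8*Y/9) = 10/9 - 20*S/9 + 8*Y/9)
b*O(s(3), -19) = 163*(10/9 - 20/9*(-19) + 8*(2*3²)/9)/7 = 163*(10/9 + 380/9 + 8*(2*9)/9)/7 = 163*(10/9 + 380/9 + (8/9)*18)/7 = 163*(10/9 + 380/9 + 16)/7 = (163/7)*(178/3) = 29014/21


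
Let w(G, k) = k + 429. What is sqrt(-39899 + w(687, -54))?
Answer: 2*I*sqrt(9881) ≈ 198.81*I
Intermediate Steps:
w(G, k) = 429 + k
sqrt(-39899 + w(687, -54)) = sqrt(-39899 + (429 - 54)) = sqrt(-39899 + 375) = sqrt(-39524) = 2*I*sqrt(9881)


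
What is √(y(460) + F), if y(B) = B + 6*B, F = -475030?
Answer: I*√471810 ≈ 686.88*I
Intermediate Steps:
y(B) = 7*B
√(y(460) + F) = √(7*460 - 475030) = √(3220 - 475030) = √(-471810) = I*√471810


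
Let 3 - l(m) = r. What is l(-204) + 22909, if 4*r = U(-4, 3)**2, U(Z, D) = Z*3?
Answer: 22876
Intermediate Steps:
U(Z, D) = 3*Z
r = 36 (r = (3*(-4))**2/4 = (1/4)*(-12)**2 = (1/4)*144 = 36)
l(m) = -33 (l(m) = 3 - 1*36 = 3 - 36 = -33)
l(-204) + 22909 = -33 + 22909 = 22876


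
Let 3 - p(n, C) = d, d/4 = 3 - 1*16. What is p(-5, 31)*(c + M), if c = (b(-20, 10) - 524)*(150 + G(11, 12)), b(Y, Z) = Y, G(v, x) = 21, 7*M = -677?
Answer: -35851475/7 ≈ -5.1216e+6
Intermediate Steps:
M = -677/7 (M = (⅐)*(-677) = -677/7 ≈ -96.714)
d = -52 (d = 4*(3 - 1*16) = 4*(3 - 16) = 4*(-13) = -52)
p(n, C) = 55 (p(n, C) = 3 - 1*(-52) = 3 + 52 = 55)
c = -93024 (c = (-20 - 524)*(150 + 21) = -544*171 = -93024)
p(-5, 31)*(c + M) = 55*(-93024 - 677/7) = 55*(-651845/7) = -35851475/7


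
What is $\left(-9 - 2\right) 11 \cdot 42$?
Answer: $-5082$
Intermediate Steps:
$\left(-9 - 2\right) 11 \cdot 42 = \left(-11\right) 11 \cdot 42 = \left(-121\right) 42 = -5082$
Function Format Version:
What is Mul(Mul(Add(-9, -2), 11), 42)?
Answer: -5082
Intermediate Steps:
Mul(Mul(Add(-9, -2), 11), 42) = Mul(Mul(-11, 11), 42) = Mul(-121, 42) = -5082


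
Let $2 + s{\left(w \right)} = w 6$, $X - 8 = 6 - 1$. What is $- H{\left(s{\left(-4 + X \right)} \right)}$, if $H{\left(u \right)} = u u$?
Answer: $-2704$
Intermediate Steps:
$X = 13$ ($X = 8 + \left(6 - 1\right) = 8 + 5 = 13$)
$s{\left(w \right)} = -2 + 6 w$ ($s{\left(w \right)} = -2 + w 6 = -2 + 6 w$)
$H{\left(u \right)} = u^{2}$
$- H{\left(s{\left(-4 + X \right)} \right)} = - \left(-2 + 6 \left(-4 + 13\right)\right)^{2} = - \left(-2 + 6 \cdot 9\right)^{2} = - \left(-2 + 54\right)^{2} = - 52^{2} = \left(-1\right) 2704 = -2704$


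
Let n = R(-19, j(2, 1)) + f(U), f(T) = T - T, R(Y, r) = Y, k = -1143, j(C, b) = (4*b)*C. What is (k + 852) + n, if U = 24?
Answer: -310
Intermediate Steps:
j(C, b) = 4*C*b
f(T) = 0
n = -19 (n = -19 + 0 = -19)
(k + 852) + n = (-1143 + 852) - 19 = -291 - 19 = -310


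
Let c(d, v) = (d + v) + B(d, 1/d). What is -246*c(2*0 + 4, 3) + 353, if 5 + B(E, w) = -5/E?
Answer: 337/2 ≈ 168.50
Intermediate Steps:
B(E, w) = -5 - 5/E
c(d, v) = -5 + d + v - 5/d (c(d, v) = (d + v) + (-5 - 5/d) = -5 + d + v - 5/d)
-246*c(2*0 + 4, 3) + 353 = -246*(-5 + (2*0 + 4) + 3 - 5/(2*0 + 4)) + 353 = -246*(-5 + (0 + 4) + 3 - 5/(0 + 4)) + 353 = -246*(-5 + 4 + 3 - 5/4) + 353 = -246*¾ + 353 = -369/2 + 353 = 337/2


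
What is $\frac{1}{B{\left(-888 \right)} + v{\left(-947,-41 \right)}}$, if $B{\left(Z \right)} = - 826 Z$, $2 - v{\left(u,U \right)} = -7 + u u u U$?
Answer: $- \frac{1}{34819669546} \approx -2.8719 \cdot 10^{-11}$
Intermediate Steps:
$v{\left(u,U \right)} = 9 - U u^{3}$ ($v{\left(u,U \right)} = 2 - \left(-7 + u u u U\right) = 2 - \left(-7 + u^{2} u U\right) = 2 - \left(-7 + u^{3} U\right) = 2 - \left(-7 + U u^{3}\right) = 9 - U u^{3}$)
$\frac{1}{B{\left(-888 \right)} + v{\left(-947,-41 \right)}} = \frac{1}{\left(-826\right) \left(-888\right) + \left(9 - - 41 \left(-947\right)^{3}\right)} = \frac{1}{733488 + \left(9 - \left(-41\right) \left(-849278123\right)\right)} = \frac{1}{733488 + \left(9 - 34820403043\right)} = \frac{1}{733488 - 34820403034} = \frac{1}{-34819669546} = - \frac{1}{34819669546}$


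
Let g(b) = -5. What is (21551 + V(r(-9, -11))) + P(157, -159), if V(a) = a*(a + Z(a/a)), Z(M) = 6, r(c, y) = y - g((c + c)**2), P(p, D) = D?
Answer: 21392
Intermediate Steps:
r(c, y) = 5 + y (r(c, y) = y - 1*(-5) = y + 5 = 5 + y)
V(a) = a*(6 + a) (V(a) = a*(a + 6) = a*(6 + a))
(21551 + V(r(-9, -11))) + P(157, -159) = (21551 + (5 - 11)*(6 + (5 - 11))) - 159 = (21551 - 6*(6 - 6)) - 159 = (21551 - 6*0) - 159 = (21551 + 0) - 159 = 21551 - 159 = 21392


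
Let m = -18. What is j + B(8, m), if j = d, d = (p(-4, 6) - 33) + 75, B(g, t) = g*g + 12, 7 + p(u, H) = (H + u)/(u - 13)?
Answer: 1885/17 ≈ 110.88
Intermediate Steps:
p(u, H) = -7 + (H + u)/(-13 + u) (p(u, H) = -7 + (H + u)/(u - 13) = -7 + (H + u)/(-13 + u))
B(g, t) = 12 + g**2 (B(g, t) = g**2 + 12 = 12 + g**2)
d = 593/17 (d = ((91 + 6 - 6*(-4))/(-13 - 4) - 33) + 75 = ((91 + 6 + 24)/(-17) - 33) + 75 = (-1/17*121 - 33) + 75 = (-121/17 - 33) + 75 = -682/17 + 75 = 593/17 ≈ 34.882)
j = 593/17 ≈ 34.882
j + B(8, m) = 593/17 + (12 + 8**2) = 593/17 + (12 + 64) = 593/17 + 76 = 1885/17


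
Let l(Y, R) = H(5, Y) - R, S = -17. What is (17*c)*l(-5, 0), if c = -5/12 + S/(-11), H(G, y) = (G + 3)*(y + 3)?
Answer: -10132/33 ≈ -307.03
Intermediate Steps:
H(G, y) = (3 + G)*(3 + y)
l(Y, R) = 24 - R + 8*Y (l(Y, R) = (9 + 3*5 + 3*Y + 5*Y) - R = (9 + 15 + 3*Y + 5*Y) - R = (24 + 8*Y) - R = 24 - R + 8*Y)
c = 149/132 (c = -5/12 - 17/(-11) = -5*1/12 - 17*(-1/11) = -5/12 + 17/11 = 149/132 ≈ 1.1288)
(17*c)*l(-5, 0) = (17*(149/132))*(24 - 1*0 + 8*(-5)) = 2533*(24 + 0 - 40)/132 = (2533/132)*(-16) = -10132/33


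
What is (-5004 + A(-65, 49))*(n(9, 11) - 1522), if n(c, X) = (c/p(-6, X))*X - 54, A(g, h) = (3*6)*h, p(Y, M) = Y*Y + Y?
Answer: 32413347/5 ≈ 6.4827e+6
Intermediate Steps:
p(Y, M) = Y + Y**2 (p(Y, M) = Y**2 + Y = Y + Y**2)
A(g, h) = 18*h
n(c, X) = -54 + X*c/30 (n(c, X) = (c/((-6*(1 - 6))))*X - 54 = (c/((-6*(-5))))*X - 54 = (c/30)*X - 54 = X*c/30 - 54 = -54 + X*c/30)
(-5004 + A(-65, 49))*(n(9, 11) - 1522) = (-5004 + 18*49)*((-54 + (1/30)*11*9) - 1522) = (-5004 + 882)*((-54 + 33/10) - 1522) = -4122*(-507/10 - 1522) = -4122*(-15727/10) = 32413347/5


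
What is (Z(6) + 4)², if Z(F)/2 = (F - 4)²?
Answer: 144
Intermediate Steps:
Z(F) = 2*(-4 + F)² (Z(F) = 2*(F - 4)² = 2*(-4 + F)²)
(Z(6) + 4)² = (2*(-4 + 6)² + 4)² = (2*2² + 4)² = (2*4 + 4)² = (8 + 4)² = 12² = 144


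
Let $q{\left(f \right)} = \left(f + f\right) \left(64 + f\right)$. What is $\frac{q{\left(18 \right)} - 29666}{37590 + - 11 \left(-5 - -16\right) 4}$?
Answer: $- \frac{13357}{18553} \approx -0.71994$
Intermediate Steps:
$q{\left(f \right)} = 2 f \left(64 + f\right)$
$\frac{q{\left(18 \right)} - 29666}{37590 + - 11 \left(-5 - -16\right) 4} = \frac{2 \cdot 18 \left(64 + 18\right) - 29666}{37590 + - 11 \left(-5 - -16\right) 4} = \frac{2 \cdot 18 \cdot 82 - 29666}{37590 + - 11 \left(-5 + 16\right) 4} = \frac{2952 - 29666}{37590 + \left(-11\right) 11 \cdot 4} = - \frac{26714}{37590 - 484} = - \frac{26714}{37106} = \left(-26714\right) \frac{1}{37106} = - \frac{13357}{18553}$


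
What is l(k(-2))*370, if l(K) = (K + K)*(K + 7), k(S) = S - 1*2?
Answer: -8880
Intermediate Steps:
k(S) = -2 + S (k(S) = S - 2 = -2 + S)
l(K) = 2*K*(7 + K) (l(K) = (2*K)*(7 + K) = 2*K*(7 + K))
l(k(-2))*370 = (2*(-2 - 2)*(7 + (-2 - 2)))*370 = (2*(-4)*(7 - 4))*370 = (2*(-4)*3)*370 = -24*370 = -8880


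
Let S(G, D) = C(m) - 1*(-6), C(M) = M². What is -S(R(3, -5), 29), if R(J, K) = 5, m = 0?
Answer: -6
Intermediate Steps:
S(G, D) = 6 (S(G, D) = 0² - 1*(-6) = 0 + 6 = 6)
-S(R(3, -5), 29) = -1*6 = -6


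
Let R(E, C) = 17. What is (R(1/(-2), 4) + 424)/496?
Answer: 441/496 ≈ 0.88911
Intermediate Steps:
(R(1/(-2), 4) + 424)/496 = (17 + 424)/496 = 441*(1/496) = 441/496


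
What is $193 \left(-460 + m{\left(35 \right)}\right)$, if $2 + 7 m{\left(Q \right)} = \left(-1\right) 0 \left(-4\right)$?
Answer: $- \frac{621846}{7} \approx -88835.0$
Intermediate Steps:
$m{\left(Q \right)} = - \frac{2}{7}$ ($m{\left(Q \right)} = - \frac{2}{7} + \frac{\left(-1\right) 0 \left(-4\right)}{7} = - \frac{2}{7} + \frac{0 \left(-4\right)}{7} = - \frac{2}{7} + \frac{1}{7} \cdot 0 = - \frac{2}{7} + 0 = - \frac{2}{7}$)
$193 \left(-460 + m{\left(35 \right)}\right) = 193 \left(-460 - \frac{2}{7}\right) = 193 \left(- \frac{3222}{7}\right) = - \frac{621846}{7}$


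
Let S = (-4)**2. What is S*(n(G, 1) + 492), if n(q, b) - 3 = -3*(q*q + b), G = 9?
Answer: 3984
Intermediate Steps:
S = 16
n(q, b) = 3 - 3*b - 3*q**2 (n(q, b) = 3 - 3*(q*q + b) = 3 - 3*(q**2 + b) = 3 - 3*(b + q**2) = 3 + (-3*b - 3*q**2) = 3 - 3*b - 3*q**2)
S*(n(G, 1) + 492) = 16*((3 - 3*1 - 3*9**2) + 492) = 16*((3 - 3 - 3*81) + 492) = 16*((3 - 3 - 243) + 492) = 16*(-243 + 492) = 16*249 = 3984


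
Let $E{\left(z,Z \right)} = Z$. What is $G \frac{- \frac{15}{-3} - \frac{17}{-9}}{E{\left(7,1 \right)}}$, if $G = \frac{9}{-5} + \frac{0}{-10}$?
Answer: $- \frac{62}{5} \approx -12.4$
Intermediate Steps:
$G = - \frac{9}{5}$ ($G = 9 \left(- \frac{1}{5}\right) + 0 \left(- \frac{1}{10}\right) = - \frac{9}{5} + 0 = - \frac{9}{5} \approx -1.8$)
$G \frac{- \frac{15}{-3} - \frac{17}{-9}}{E{\left(7,1 \right)}} = - \frac{9 \frac{- \frac{15}{-3} - \frac{17}{-9}}{1}}{5} = - \frac{9 \left(\left(-15\right) \left(- \frac{1}{3}\right) - - \frac{17}{9}\right) 1}{5} = - \frac{9 \left(5 + \frac{17}{9}\right) 1}{5} = - \frac{9 \cdot \frac{62}{9} \cdot 1}{5} = \left(- \frac{9}{5}\right) \frac{62}{9} = - \frac{62}{5}$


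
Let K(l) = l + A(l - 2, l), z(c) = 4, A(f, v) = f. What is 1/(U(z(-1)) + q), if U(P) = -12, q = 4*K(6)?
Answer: 1/28 ≈ 0.035714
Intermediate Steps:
K(l) = -2 + 2*l (K(l) = l + (l - 2) = l + (-2 + l) = -2 + 2*l)
q = 40 (q = 4*(-2 + 2*6) = 4*(-2 + 12) = 4*10 = 40)
1/(U(z(-1)) + q) = 1/(-12 + 40) = 1/28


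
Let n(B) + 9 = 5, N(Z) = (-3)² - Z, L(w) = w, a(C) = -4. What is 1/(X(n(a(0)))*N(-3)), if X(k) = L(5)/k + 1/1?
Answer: -⅓ ≈ -0.33333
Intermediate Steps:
N(Z) = 9 - Z
n(B) = -4 (n(B) = -9 + 5 = -4)
X(k) = 1 + 5/k (X(k) = 5/k + 1/1 = 5/k + 1*1 = 5/k + 1 = 1 + 5/k)
1/(X(n(a(0)))*N(-3)) = 1/(((5 - 4)/(-4))*(9 - 1*(-3))) = 1/((-¼*1)*(9 + 3)) = 1/(-¼*12) = 1/(-3) = -⅓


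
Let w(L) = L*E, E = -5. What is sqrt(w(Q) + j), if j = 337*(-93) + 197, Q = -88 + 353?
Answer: I*sqrt(32469) ≈ 180.19*I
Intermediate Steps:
Q = 265
w(L) = -5*L (w(L) = L*(-5) = -5*L)
j = -31144 (j = -31341 + 197 = -31144)
sqrt(w(Q) + j) = sqrt(-5*265 - 31144) = sqrt(-1325 - 31144) = sqrt(-32469) = I*sqrt(32469)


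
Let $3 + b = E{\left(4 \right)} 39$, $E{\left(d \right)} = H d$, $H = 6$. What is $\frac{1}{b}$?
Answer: $\frac{1}{933} \approx 0.0010718$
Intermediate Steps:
$E{\left(d \right)} = 6 d$
$b = 933$ ($b = -3 + 6 \cdot 4 \cdot 39 = -3 + 24 \cdot 39 = -3 + 936 = 933$)
$\frac{1}{b} = \frac{1}{933}$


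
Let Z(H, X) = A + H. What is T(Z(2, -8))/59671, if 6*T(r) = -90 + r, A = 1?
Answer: -29/119342 ≈ -0.00024300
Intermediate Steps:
Z(H, X) = 1 + H
T(r) = -15 + r/6 (T(r) = (-90 + r)/6 = -15 + r/6)
T(Z(2, -8))/59671 = (-15 + (1 + 2)/6)/59671 = (-15 + (⅙)*3)*(1/59671) = (-15 + ½)*(1/59671) = -29/2*1/59671 = -29/119342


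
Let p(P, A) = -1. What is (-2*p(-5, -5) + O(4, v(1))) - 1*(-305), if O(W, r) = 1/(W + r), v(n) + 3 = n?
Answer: 615/2 ≈ 307.50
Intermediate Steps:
v(n) = -3 + n
(-2*p(-5, -5) + O(4, v(1))) - 1*(-305) = (-2*(-1) + 1/(4 + (-3 + 1))) - 1*(-305) = (2 + 1/(4 - 2)) + 305 = (2 + 1/2) + 305 = 5/2 + 305 = 615/2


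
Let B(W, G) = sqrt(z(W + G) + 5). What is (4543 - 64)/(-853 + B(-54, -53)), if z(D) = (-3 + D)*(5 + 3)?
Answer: -1273529/242828 - 7465*I*sqrt(35)/242828 ≈ -5.2446 - 0.18187*I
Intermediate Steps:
z(D) = -24 + 8*D (z(D) = (-3 + D)*8 = -24 + 8*D)
B(W, G) = sqrt(-19 + 8*G + 8*W) (B(W, G) = sqrt((-24 + 8*(W + G)) + 5) = sqrt((-24 + 8*(G + W)) + 5) = sqrt((-24 + (8*G + 8*W)) + 5) = sqrt((-24 + 8*G + 8*W) + 5) = sqrt(-19 + 8*G + 8*W))
(4543 - 64)/(-853 + B(-54, -53)) = (4543 - 64)/(-853 + sqrt(-19 + 8*(-53) + 8*(-54))) = 4479/(-853 + sqrt(-19 - 424 - 432)) = 4479/(-853 + sqrt(-875)) = 4479/(-853 + 5*I*sqrt(35))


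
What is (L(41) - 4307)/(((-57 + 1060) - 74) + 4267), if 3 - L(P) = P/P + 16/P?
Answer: -176521/213036 ≈ -0.82860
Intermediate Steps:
L(P) = 2 - 16/P (L(P) = 3 - (P/P + 16/P) = 3 - (1 + 16/P) = 3 + (-1 - 16/P) = 2 - 16/P)
(L(41) - 4307)/(((-57 + 1060) - 74) + 4267) = ((2 - 16/41) - 4307)/(((-57 + 1060) - 74) + 4267) = ((2 - 16*1/41) - 4307)/((1003 - 74) + 4267) = ((2 - 16/41) - 4307)/(929 + 4267) = (66/41 - 4307)/5196 = -176521/41*1/5196 = -176521/213036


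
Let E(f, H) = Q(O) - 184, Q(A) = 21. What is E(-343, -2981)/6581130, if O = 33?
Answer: -163/6581130 ≈ -2.4768e-5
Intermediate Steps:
E(f, H) = -163 (E(f, H) = 21 - 184 = -163)
E(-343, -2981)/6581130 = -163/6581130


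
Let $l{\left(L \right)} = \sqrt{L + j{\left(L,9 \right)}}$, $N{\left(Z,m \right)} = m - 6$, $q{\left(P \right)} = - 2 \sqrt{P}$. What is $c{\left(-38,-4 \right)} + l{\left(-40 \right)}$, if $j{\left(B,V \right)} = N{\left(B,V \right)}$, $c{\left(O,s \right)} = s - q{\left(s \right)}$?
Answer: $-4 + 4 i + i \sqrt{37} \approx -4.0 + 10.083 i$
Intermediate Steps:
$c{\left(O,s \right)} = s + 2 \sqrt{s}$ ($c{\left(O,s \right)} = s - - 2 \sqrt{s} = s + 2 \sqrt{s}$)
$N{\left(Z,m \right)} = -6 + m$ ($N{\left(Z,m \right)} = m - 6 = -6 + m$)
$j{\left(B,V \right)} = -6 + V$
$l{\left(L \right)} = \sqrt{3 + L}$ ($l{\left(L \right)} = \sqrt{L + \left(-6 + 9\right)} = \sqrt{L + 3} = \sqrt{3 + L}$)
$c{\left(-38,-4 \right)} + l{\left(-40 \right)} = \left(-4 + 2 \sqrt{-4}\right) + \sqrt{3 - 40} = \left(-4 + 2 \cdot 2 i\right) + \sqrt{-37} = \left(-4 + 4 i\right) + i \sqrt{37} = -4 + 4 i + i \sqrt{37}$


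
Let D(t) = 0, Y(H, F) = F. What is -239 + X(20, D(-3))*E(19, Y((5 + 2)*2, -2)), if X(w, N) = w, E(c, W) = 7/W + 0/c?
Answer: -309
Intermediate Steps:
E(c, W) = 7/W (E(c, W) = 7/W + 0 = 7/W)
-239 + X(20, D(-3))*E(19, Y((5 + 2)*2, -2)) = -239 + 20*(7/(-2)) = -239 + 20*(7*(-½)) = -239 + 20*(-7/2) = -239 - 70 = -309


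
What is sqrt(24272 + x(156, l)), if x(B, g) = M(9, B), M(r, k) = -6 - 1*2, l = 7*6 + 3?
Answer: 6*sqrt(674) ≈ 155.77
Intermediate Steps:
l = 45 (l = 42 + 3 = 45)
M(r, k) = -8 (M(r, k) = -6 - 2 = -8)
x(B, g) = -8
sqrt(24272 + x(156, l)) = sqrt(24272 - 8) = sqrt(24264) = 6*sqrt(674)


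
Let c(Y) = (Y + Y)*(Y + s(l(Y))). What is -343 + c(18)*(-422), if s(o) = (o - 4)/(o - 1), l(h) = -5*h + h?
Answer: -21141919/73 ≈ -2.8962e+5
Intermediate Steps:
l(h) = -4*h
s(o) = (-4 + o)/(-1 + o)
c(Y) = 2*Y*(Y + (-4 - 4*Y)/(-1 - 4*Y)) (c(Y) = (Y + Y)*(Y + (-4 - 4*Y)/(-1 - 4*Y)) = (2*Y)*(Y + (-4 - 4*Y)/(-1 - 4*Y)) = 2*Y*(Y + (-4 - 4*Y)/(-1 - 4*Y)))
-343 + c(18)*(-422) = -343 + (2*18*(4 + 4*18**2 + 5*18)/(1 + 4*18))*(-422) = -343 + (2*18*(4 + 4*324 + 90)/(1 + 72))*(-422) = -343 + (2*18*(4 + 1296 + 90)/73)*(-422) = -343 + (2*18*(1/73)*1390)*(-422) = -343 + (50040/73)*(-422) = -343 - 21116880/73 = -21141919/73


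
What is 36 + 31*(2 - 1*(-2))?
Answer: 160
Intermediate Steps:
36 + 31*(2 - 1*(-2)) = 36 + 31*(2 + 2) = 36 + 31*4 = 36 + 124 = 160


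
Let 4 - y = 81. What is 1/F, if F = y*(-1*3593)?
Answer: 1/276661 ≈ 3.6145e-6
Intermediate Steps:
y = -77 (y = 4 - 1*81 = 4 - 81 = -77)
F = 276661 (F = -(-77)*3593 = -77*(-3593) = 276661)
1/F = 1/276661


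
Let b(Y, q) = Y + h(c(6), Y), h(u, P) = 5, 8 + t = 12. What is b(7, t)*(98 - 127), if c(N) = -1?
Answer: -348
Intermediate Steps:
t = 4 (t = -8 + 12 = 4)
b(Y, q) = 5 + Y (b(Y, q) = Y + 5 = 5 + Y)
b(7, t)*(98 - 127) = (5 + 7)*(98 - 127) = 12*(-29) = -348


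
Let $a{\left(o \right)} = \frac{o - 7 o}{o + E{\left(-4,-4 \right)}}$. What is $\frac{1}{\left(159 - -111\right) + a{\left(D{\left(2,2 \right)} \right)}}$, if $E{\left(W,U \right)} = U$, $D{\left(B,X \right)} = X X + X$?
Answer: $\frac{1}{252} \approx 0.0039683$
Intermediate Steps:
$D{\left(B,X \right)} = X + X^{2}$ ($D{\left(B,X \right)} = X^{2} + X = X + X^{2}$)
$a{\left(o \right)} = - \frac{6 o}{-4 + o}$ ($a{\left(o \right)} = \frac{o - 7 o}{o - 4} = \frac{\left(-6\right) o}{-4 + o} = - \frac{6 o}{-4 + o}$)
$\frac{1}{\left(159 - -111\right) + a{\left(D{\left(2,2 \right)} \right)}} = \frac{1}{\left(159 - -111\right) - \frac{6 \cdot 2 \left(1 + 2\right)}{-4 + 2 \left(1 + 2\right)}} = \frac{1}{\left(159 + 111\right) - \frac{6 \cdot 2 \cdot 3}{-4 + 2 \cdot 3}} = \frac{1}{270 - \frac{36}{-4 + 6}} = \frac{1}{270 - \frac{36}{2}} = \frac{1}{270 - 36 \cdot \frac{1}{2}} = \frac{1}{270 - 18} = \frac{1}{252}$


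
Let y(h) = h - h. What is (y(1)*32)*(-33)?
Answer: 0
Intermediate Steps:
y(h) = 0
(y(1)*32)*(-33) = (0*32)*(-33) = 0*(-33) = 0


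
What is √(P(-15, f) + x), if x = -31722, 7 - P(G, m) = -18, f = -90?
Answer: I*√31697 ≈ 178.04*I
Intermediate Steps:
P(G, m) = 25 (P(G, m) = 7 - 1*(-18) = 7 + 18 = 25)
√(P(-15, f) + x) = √(25 - 31722) = √(-31697) = I*√31697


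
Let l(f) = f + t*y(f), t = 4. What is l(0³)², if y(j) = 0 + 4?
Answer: 256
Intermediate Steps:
y(j) = 4
l(f) = 16 + f (l(f) = f + 4*4 = f + 16 = 16 + f)
l(0³)² = (16 + 0³)² = (16 + 0)² = 16² = 256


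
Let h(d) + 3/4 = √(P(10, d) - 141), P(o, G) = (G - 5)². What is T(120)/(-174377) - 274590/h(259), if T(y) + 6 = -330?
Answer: -82034298312/25658105801 - 109836000*√103/1029991 ≈ -1085.5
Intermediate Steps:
P(o, G) = (-5 + G)²
T(y) = -336 (T(y) = -6 - 330 = -336)
h(d) = -¾ + √(-141 + (-5 + d)²) (h(d) = -¾ + √((-5 + d)² - 141) = -¾ + √(-141 + (-5 + d)²))
T(120)/(-174377) - 274590/h(259) = -336/(-174377) - 274590/(-¾ + √(-141 + (-5 + 259)²)) = -336*(-1/174377) - 274590/(-¾ + √(-141 + 254²)) = 48/24911 - 274590/(-¾ + √(-141 + 64516)) = 48/24911 - 274590/(-¾ + √64375) = 48/24911 - 274590/(-¾ + 25*√103)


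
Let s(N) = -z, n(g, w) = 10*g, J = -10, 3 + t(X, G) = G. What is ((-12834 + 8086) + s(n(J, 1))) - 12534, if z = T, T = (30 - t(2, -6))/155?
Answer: -2678749/155 ≈ -17282.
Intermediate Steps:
t(X, G) = -3 + G
T = 39/155 (T = (30 - (-3 - 6))/155 = (30 - 1*(-9))*(1/155) = (30 + 9)*(1/155) = 39*(1/155) = 39/155 ≈ 0.25161)
z = 39/155 ≈ 0.25161
s(N) = -39/155 (s(N) = -1*39/155 = -39/155)
((-12834 + 8086) + s(n(J, 1))) - 12534 = ((-12834 + 8086) - 39/155) - 12534 = (-4748 - 39/155) - 12534 = -735979/155 - 12534 = -2678749/155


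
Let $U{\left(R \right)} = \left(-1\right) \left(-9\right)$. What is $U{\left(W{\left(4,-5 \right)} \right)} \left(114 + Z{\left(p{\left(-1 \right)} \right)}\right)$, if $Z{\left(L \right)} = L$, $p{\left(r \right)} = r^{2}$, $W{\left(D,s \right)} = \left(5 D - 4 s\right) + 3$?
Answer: $1035$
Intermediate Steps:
$W{\left(D,s \right)} = 3 - 4 s + 5 D$ ($W{\left(D,s \right)} = \left(- 4 s + 5 D\right) + 3 = 3 - 4 s + 5 D$)
$U{\left(R \right)} = 9$
$U{\left(W{\left(4,-5 \right)} \right)} \left(114 + Z{\left(p{\left(-1 \right)} \right)}\right) = 9 \left(114 + \left(-1\right)^{2}\right) = 9 \left(114 + 1\right) = 9 \cdot 115 = 1035$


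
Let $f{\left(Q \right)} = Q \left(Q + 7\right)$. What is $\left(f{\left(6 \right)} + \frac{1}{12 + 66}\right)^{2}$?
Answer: $\frac{37027225}{6084} \approx 6086.0$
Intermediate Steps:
$f{\left(Q \right)} = Q \left(7 + Q\right)$
$\left(f{\left(6 \right)} + \frac{1}{12 + 66}\right)^{2} = \left(6 \left(7 + 6\right) + \frac{1}{12 + 66}\right)^{2} = \left(6 \cdot 13 + \frac{1}{78}\right)^{2} = \left(78 + \frac{1}{78}\right)^{2} = \left(\frac{6085}{78}\right)^{2} = \frac{37027225}{6084}$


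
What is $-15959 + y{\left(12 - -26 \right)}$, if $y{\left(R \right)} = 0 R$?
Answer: $-15959$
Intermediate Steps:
$y{\left(R \right)} = 0$
$-15959 + y{\left(12 - -26 \right)} = -15959 + 0 = -15959$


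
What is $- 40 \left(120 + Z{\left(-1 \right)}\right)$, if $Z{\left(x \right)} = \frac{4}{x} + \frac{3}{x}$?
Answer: $-4520$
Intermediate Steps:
$Z{\left(x \right)} = \frac{7}{x}$
$- 40 \left(120 + Z{\left(-1 \right)}\right) = - 40 \left(120 + \frac{7}{-1}\right) = - 40 \left(120 + 7 \left(-1\right)\right) = - 40 \left(120 - 7\right) = \left(-40\right) 113 = -4520$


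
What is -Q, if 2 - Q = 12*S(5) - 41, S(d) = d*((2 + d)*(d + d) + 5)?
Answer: 4457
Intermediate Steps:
S(d) = d*(5 + 2*d*(2 + d)) (S(d) = d*((2 + d)*(2*d) + 5) = d*(2*d*(2 + d) + 5) = d*(5 + 2*d*(2 + d)))
Q = -4457 (Q = 2 - (12*(5*(5 + 2*5² + 4*5)) - 41) = 2 - (12*(5*(5 + 2*25 + 20)) - 41) = 2 - (12*(5*(5 + 50 + 20)) - 41) = 2 - (12*(5*75) - 41) = 2 - (12*375 - 41) = 2 - (4500 - 41) = 2 - 1*4459 = 2 - 4459 = -4457)
-Q = -1*(-4457) = 4457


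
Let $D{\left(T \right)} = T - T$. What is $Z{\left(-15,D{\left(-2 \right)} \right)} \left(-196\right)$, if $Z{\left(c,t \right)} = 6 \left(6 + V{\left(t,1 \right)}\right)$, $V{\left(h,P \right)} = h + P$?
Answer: $-8232$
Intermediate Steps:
$V{\left(h,P \right)} = P + h$
$D{\left(T \right)} = 0$
$Z{\left(c,t \right)} = 42 + 6 t$ ($Z{\left(c,t \right)} = 6 \left(6 + \left(1 + t\right)\right) = 6 \left(7 + t\right) = 42 + 6 t$)
$Z{\left(-15,D{\left(-2 \right)} \right)} \left(-196\right) = \left(42 + 6 \cdot 0\right) \left(-196\right) = \left(42 + 0\right) \left(-196\right) = 42 \left(-196\right) = -8232$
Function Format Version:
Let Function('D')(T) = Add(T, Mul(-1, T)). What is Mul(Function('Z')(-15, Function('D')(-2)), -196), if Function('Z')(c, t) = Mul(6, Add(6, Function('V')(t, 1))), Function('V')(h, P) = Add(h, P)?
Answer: -8232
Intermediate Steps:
Function('V')(h, P) = Add(P, h)
Function('D')(T) = 0
Function('Z')(c, t) = Add(42, Mul(6, t)) (Function('Z')(c, t) = Mul(6, Add(6, Add(1, t))) = Mul(6, Add(7, t)) = Add(42, Mul(6, t)))
Mul(Function('Z')(-15, Function('D')(-2)), -196) = Mul(Add(42, Mul(6, 0)), -196) = Mul(Add(42, 0), -196) = Mul(42, -196) = -8232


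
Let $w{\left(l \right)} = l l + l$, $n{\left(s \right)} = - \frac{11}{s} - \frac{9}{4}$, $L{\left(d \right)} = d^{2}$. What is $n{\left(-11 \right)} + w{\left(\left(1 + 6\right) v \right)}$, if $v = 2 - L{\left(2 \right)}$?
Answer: $\frac{723}{4} \approx 180.75$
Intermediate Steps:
$v = -2$ ($v = 2 - 2^{2} = 2 - 4 = -2$)
$n{\left(s \right)} = - \frac{9}{4} - \frac{11}{s}$ ($n{\left(s \right)} = - \frac{11}{s} - \frac{9}{4} = - \frac{9}{4} - \frac{11}{s}$)
$w{\left(l \right)} = l + l^{2}$ ($w{\left(l \right)} = l^{2} + l = l + l^{2}$)
$n{\left(-11 \right)} + w{\left(\left(1 + 6\right) v \right)} = \left(- \frac{9}{4} - \frac{11}{-11}\right) + \left(1 + 6\right) \left(-2\right) \left(1 + \left(1 + 6\right) \left(-2\right)\right) = \left(- \frac{9}{4} - -1\right) + 7 \left(-2\right) \left(1 + 7 \left(-2\right)\right) = \left(- \frac{9}{4} + 1\right) - 14 \left(1 - 14\right) = - \frac{5}{4} - -182 = - \frac{5}{4} + 182 = \frac{723}{4}$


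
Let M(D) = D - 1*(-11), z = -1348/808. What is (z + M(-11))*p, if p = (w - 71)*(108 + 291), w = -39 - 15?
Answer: 16807875/202 ≈ 83207.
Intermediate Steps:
z = -337/202 (z = -1348*1/808 = -337/202 ≈ -1.6683)
w = -54
M(D) = 11 + D (M(D) = D + 11 = 11 + D)
p = -49875 (p = (-54 - 71)*(108 + 291) = -125*399 = -49875)
(z + M(-11))*p = (-337/202 + (11 - 11))*(-49875) = (-337/202 + 0)*(-49875) = -337/202*(-49875) = 16807875/202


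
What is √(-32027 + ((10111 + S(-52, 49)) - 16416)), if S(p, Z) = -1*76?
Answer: 2*I*√9602 ≈ 195.98*I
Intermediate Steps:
S(p, Z) = -76
√(-32027 + ((10111 + S(-52, 49)) - 16416)) = √(-32027 + ((10111 - 76) - 16416)) = √(-32027 + (10035 - 16416)) = √(-32027 - 6381) = √(-38408) = 2*I*√9602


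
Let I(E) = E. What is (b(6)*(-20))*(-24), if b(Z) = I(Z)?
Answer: 2880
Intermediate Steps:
b(Z) = Z
(b(6)*(-20))*(-24) = (6*(-20))*(-24) = -120*(-24) = 2880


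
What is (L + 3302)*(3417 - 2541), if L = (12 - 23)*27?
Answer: 2632380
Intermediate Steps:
L = -297 (L = -11*27 = -297)
(L + 3302)*(3417 - 2541) = (-297 + 3302)*(3417 - 2541) = 3005*876 = 2632380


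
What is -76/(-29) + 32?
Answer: 1004/29 ≈ 34.621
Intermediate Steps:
-76/(-29) + 32 = -76*(-1)/29 + 32 = -4*(-19/29) + 32 = 76/29 + 32 = 1004/29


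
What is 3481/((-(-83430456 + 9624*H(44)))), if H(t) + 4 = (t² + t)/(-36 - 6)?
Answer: 24367/587458584 ≈ 4.1479e-5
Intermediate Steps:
H(t) = -4 - t/42 - t²/42 (H(t) = -4 + (t² + t)/(-36 - 6) = -4 + (t + t²)/(-42) = -4 + (t + t²)*(-1/42) = -4 + (-t/42 - t²/42) = -4 - t/42 - t²/42)
3481/((-(-83430456 + 9624*H(44)))) = 3481/((-9624/(1/(-8669 + (-4 - 1/42*44 - 1/42*44²))))) = 3481/((-9624/(1/(-8669 + (-4 - 22/21 - 1/42*1936))))) = 3481/((-9624/(1/(-8669 + (-4 - 22/21 - 968/21))))) = 3481/((-9624/(1/(-8669 - 358/7)))) = 3481/((-9624/(1/(-61041/7)))) = 3481/((-9624/(-7/61041))) = 3481/((-9624*(-61041/7))) = 3481/(587458584/7) = 3481*(7/587458584) = 24367/587458584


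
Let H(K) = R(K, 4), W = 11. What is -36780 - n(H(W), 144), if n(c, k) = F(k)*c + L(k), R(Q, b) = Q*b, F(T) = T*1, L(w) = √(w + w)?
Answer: -43116 - 12*√2 ≈ -43133.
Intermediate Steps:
L(w) = √2*√w (L(w) = √(2*w) = √2*√w)
F(T) = T
H(K) = 4*K (H(K) = K*4 = 4*K)
n(c, k) = c*k + √2*√k (n(c, k) = k*c + √2*√k = c*k + √2*√k)
-36780 - n(H(W), 144) = -36780 - ((4*11)*144 + √2*√144) = -36780 - (44*144 + √2*12) = -36780 - (6336 + 12*√2) = -36780 + (-6336 - 12*√2) = -43116 - 12*√2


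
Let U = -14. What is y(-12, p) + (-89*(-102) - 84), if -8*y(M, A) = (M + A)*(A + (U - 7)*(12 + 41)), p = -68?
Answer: -2816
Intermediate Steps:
y(M, A) = -(-1113 + A)*(A + M)/8 (y(M, A) = -(M + A)*(A + (-14 - 7)*(12 + 41))/8 = -(A + M)*(A - 21*53)/8 = -(A + M)*(A - 1113)/8 = -(A + M)*(-1113 + A)/8 = -(-1113 + A)*(A + M)/8)
y(-12, p) + (-89*(-102) - 84) = (-⅛*(-68)² + (1113/8)*(-68) + (1113/8)*(-12) - ⅛*(-68)*(-12)) + (-89*(-102) - 84) = (-⅛*4624 - 18921/2 - 3339/2 - 102) + (9078 - 84) = (-578 - 18921/2 - 3339/2 - 102) + 8994 = -11810 + 8994 = -2816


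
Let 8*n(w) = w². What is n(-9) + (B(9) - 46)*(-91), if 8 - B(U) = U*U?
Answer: 86713/8 ≈ 10839.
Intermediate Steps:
B(U) = 8 - U² (B(U) = 8 - U*U = 8 - U²)
n(w) = w²/8
n(-9) + (B(9) - 46)*(-91) = (⅛)*(-9)² + ((8 - 1*9²) - 46)*(-91) = (⅛)*81 + ((8 - 1*81) - 46)*(-91) = 81/8 + ((8 - 81) - 46)*(-91) = 81/8 + (-73 - 46)*(-91) = 81/8 - 119*(-91) = 81/8 + 10829 = 86713/8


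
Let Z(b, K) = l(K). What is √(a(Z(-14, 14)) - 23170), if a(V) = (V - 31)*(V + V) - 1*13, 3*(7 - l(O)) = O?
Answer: I*√209851/3 ≈ 152.7*I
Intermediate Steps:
l(O) = 7 - O/3
Z(b, K) = 7 - K/3
a(V) = -13 + 2*V*(-31 + V) (a(V) = (-31 + V)*(2*V) - 13 = 2*V*(-31 + V) - 13 = -13 + 2*V*(-31 + V))
√(a(Z(-14, 14)) - 23170) = √((-13 - 62*(7 - ⅓*14) + 2*(7 - ⅓*14)²) - 23170) = √((-13 - 62*(7 - 14/3) + 2*(7 - 14/3)²) - 23170) = √((-13 - 62*7/3 + 2*(7/3)²) - 23170) = √((-13 - 434/3 + 2*(49/9)) - 23170) = √((-13 - 434/3 + 98/9) - 23170) = √(-1321/9 - 23170) = √(-209851/9) = I*√209851/3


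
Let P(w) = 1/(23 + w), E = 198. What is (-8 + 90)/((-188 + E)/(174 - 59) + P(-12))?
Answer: 20746/45 ≈ 461.02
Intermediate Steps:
(-8 + 90)/((-188 + E)/(174 - 59) + P(-12)) = (-8 + 90)/((-188 + 198)/(174 - 59) + 1/(23 - 12)) = 82/(10/115 + 1/11) = 82/(10*(1/115) + 1/11) = 82/(2/23 + 1/11) = 82/(45/253) = 82*(253/45) = 20746/45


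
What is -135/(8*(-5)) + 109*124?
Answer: 108155/8 ≈ 13519.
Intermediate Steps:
-135/(8*(-5)) + 109*124 = -135/(-40) + 13516 = -135*(-1/40) + 13516 = 27/8 + 13516 = 108155/8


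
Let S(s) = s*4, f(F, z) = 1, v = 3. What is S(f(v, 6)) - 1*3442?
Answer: -3438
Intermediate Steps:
S(s) = 4*s
S(f(v, 6)) - 1*3442 = 4*1 - 1*3442 = 4 - 3442 = -3438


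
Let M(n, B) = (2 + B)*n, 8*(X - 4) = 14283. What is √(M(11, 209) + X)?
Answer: √65766/4 ≈ 64.112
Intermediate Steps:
X = 14315/8 (X = 4 + (⅛)*14283 = 4 + 14283/8 = 14315/8 ≈ 1789.4)
M(n, B) = n*(2 + B)
√(M(11, 209) + X) = √(11*(2 + 209) + 14315/8) = √(11*211 + 14315/8) = √(2321 + 14315/8) = √(32883/8) = √65766/4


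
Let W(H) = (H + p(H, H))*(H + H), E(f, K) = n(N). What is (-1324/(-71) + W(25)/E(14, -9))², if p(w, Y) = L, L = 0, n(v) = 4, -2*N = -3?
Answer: 2211162529/20164 ≈ 1.0966e+5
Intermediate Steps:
N = 3/2 (N = -½*(-3) = 3/2 ≈ 1.5000)
E(f, K) = 4
p(w, Y) = 0
W(H) = 2*H² (W(H) = (H + 0)*(H + H) = H*(2*H) = 2*H²)
(-1324/(-71) + W(25)/E(14, -9))² = (-1324/(-71) + (2*25²)/4)² = (-1324*(-1/71) + (2*625)*(¼))² = (1324/71 + 1250*(¼))² = (1324/71 + 625/2)² = (47023/142)² = 2211162529/20164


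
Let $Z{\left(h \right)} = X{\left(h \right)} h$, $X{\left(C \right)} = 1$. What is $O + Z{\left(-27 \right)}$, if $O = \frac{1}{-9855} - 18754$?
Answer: $- \frac{185086756}{9855} \approx -18781.0$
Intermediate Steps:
$Z{\left(h \right)} = h$ ($Z{\left(h \right)} = 1 h = h$)
$O = - \frac{184820671}{9855}$ ($O = - \frac{1}{9855} - 18754 = - \frac{184820671}{9855} \approx -18754.0$)
$O + Z{\left(-27 \right)} = - \frac{184820671}{9855} - 27 = - \frac{185086756}{9855}$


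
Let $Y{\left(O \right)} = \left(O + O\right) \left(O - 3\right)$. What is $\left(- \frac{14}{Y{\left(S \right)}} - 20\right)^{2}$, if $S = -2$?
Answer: $\frac{42849}{100} \approx 428.49$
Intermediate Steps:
$Y{\left(O \right)} = 2 O \left(-3 + O\right)$
$\left(- \frac{14}{Y{\left(S \right)}} - 20\right)^{2} = \left(- \frac{14}{2 \left(-2\right) \left(-3 - 2\right)} - 20\right)^{2} = \left(- \frac{14}{2 \left(-2\right) \left(-5\right)} - 20\right)^{2} = \left(- \frac{14}{20} - 20\right)^{2} = \left(\left(-14\right) \frac{1}{20} - 20\right)^{2} = \left(- \frac{7}{10} - 20\right)^{2} = \left(- \frac{207}{10}\right)^{2} = \frac{42849}{100}$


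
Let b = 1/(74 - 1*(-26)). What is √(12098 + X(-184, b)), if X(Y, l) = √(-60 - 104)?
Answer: √(12098 + 2*I*√41) ≈ 109.99 + 0.0582*I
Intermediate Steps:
b = 1/100 (b = 1/(74 + 26) = 1/100 ≈ 0.010000)
X(Y, l) = 2*I*√41 (X(Y, l) = √(-164) = 2*I*√41)
√(12098 + X(-184, b)) = √(12098 + 2*I*√41)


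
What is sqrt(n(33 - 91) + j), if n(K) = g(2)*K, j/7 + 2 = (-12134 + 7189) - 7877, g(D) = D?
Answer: 2*I*sqrt(22471) ≈ 299.81*I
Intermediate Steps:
j = -89768 (j = -14 + 7*((-12134 + 7189) - 7877) = -14 + 7*(-4945 - 7877) = -14 + 7*(-12822) = -14 - 89754 = -89768)
n(K) = 2*K
sqrt(n(33 - 91) + j) = sqrt(2*(33 - 91) - 89768) = sqrt(2*(-58) - 89768) = sqrt(-116 - 89768) = sqrt(-89884) = 2*I*sqrt(22471)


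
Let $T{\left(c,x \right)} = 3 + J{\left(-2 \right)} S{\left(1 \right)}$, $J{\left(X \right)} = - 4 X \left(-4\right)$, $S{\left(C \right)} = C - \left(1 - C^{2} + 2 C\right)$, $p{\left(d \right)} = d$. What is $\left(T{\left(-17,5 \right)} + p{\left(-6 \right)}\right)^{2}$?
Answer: $841$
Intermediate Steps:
$S{\left(C \right)} = -1 + C^{2} - C$ ($S{\left(C \right)} = C - \left(1 - C^{2} + 2 C\right) = -1 + C^{2} - C$)
$J{\left(X \right)} = 16 X$
$T{\left(c,x \right)} = 35$ ($T{\left(c,x \right)} = 3 + 16 \left(-2\right) \left(-1 + 1^{2} - 1\right) = 3 - 32 \left(-1 + 1 - 1\right) = 3 - -32 = 3 + 32 = 35$)
$\left(T{\left(-17,5 \right)} + p{\left(-6 \right)}\right)^{2} = \left(35 - 6\right)^{2} = 29^{2} = 841$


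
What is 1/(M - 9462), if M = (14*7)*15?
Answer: -1/7992 ≈ -0.00012513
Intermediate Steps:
M = 1470 (M = 98*15 = 1470)
1/(M - 9462) = 1/(1470 - 9462) = 1/(-7992) = -1/7992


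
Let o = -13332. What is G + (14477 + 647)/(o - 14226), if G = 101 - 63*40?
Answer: -33338963/13779 ≈ -2419.5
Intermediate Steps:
G = -2419 (G = 101 - 2520 = -2419)
G + (14477 + 647)/(o - 14226) = -2419 + (14477 + 647)/(-13332 - 14226) = -2419 + 15124/(-27558) = -2419 + 15124*(-1/27558) = -2419 - 7562/13779 = -33338963/13779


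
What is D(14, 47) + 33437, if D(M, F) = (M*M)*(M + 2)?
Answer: 36573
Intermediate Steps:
D(M, F) = M²*(2 + M)
D(14, 47) + 33437 = 14²*(2 + 14) + 33437 = 196*16 + 33437 = 3136 + 33437 = 36573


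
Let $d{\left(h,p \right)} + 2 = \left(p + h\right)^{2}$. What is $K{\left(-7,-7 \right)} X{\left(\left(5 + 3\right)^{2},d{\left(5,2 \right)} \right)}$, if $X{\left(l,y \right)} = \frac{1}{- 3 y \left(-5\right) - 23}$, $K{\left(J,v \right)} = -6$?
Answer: $- \frac{3}{341} \approx -0.0087977$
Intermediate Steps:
$d{\left(h,p \right)} = -2 + \left(h + p\right)^{2}$ ($d{\left(h,p \right)} = -2 + \left(p + h\right)^{2} = -2 + \left(h + p\right)^{2}$)
$X{\left(l,y \right)} = \frac{1}{-23 + 15 y}$ ($X{\left(l,y \right)} = \frac{1}{15 y - 23} = \frac{1}{-23 + 15 y}$)
$K{\left(-7,-7 \right)} X{\left(\left(5 + 3\right)^{2},d{\left(5,2 \right)} \right)} = - \frac{6}{-23 + 15 \left(-2 + \left(5 + 2\right)^{2}\right)} = - \frac{6}{-23 + 15 \left(-2 + 7^{2}\right)} = - \frac{6}{-23 + 15 \left(-2 + 49\right)} = - \frac{6}{-23 + 15 \cdot 47} = - \frac{6}{-23 + 705} = - \frac{6}{682} = \left(-6\right) \frac{1}{682} = - \frac{3}{341}$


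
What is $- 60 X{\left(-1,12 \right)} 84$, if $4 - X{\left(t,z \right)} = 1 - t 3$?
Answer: $0$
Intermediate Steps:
$X{\left(t,z \right)} = 3 + 3 t$ ($X{\left(t,z \right)} = 4 - \left(1 - t 3\right) = 4 - \left(1 - 3 t\right) = 4 + \left(-1 + 3 t\right) = 3 + 3 t$)
$- 60 X{\left(-1,12 \right)} 84 = - 60 \left(3 + 3 \left(-1\right)\right) 84 = - 60 \left(3 - 3\right) 84 = \left(-60\right) 0 \cdot 84 = 0 \cdot 84 = 0$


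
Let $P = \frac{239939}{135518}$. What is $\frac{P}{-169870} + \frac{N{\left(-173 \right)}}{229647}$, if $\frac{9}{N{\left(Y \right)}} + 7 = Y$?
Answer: $- \frac{28126146833}{2643287797770510} \approx -1.0641 \cdot 10^{-5}$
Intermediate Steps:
$P = \frac{239939}{135518}$ ($P = 239939 \cdot \frac{1}{135518} = \frac{239939}{135518} \approx 1.7705$)
$N{\left(Y \right)} = \frac{9}{-7 + Y}$
$\frac{P}{-169870} + \frac{N{\left(-173 \right)}}{229647} = \frac{239939}{135518 \left(-169870\right)} + \frac{9 \frac{1}{-7 - 173}}{229647} = \frac{239939}{135518} \left(- \frac{1}{169870}\right) + \frac{9}{-180} \cdot \frac{1}{229647} = - \frac{239939}{23020442660} + 9 \left(- \frac{1}{180}\right) \frac{1}{229647} = - \frac{239939}{23020442660} - \frac{1}{4592940} = - \frac{28126146833}{2643287797770510}$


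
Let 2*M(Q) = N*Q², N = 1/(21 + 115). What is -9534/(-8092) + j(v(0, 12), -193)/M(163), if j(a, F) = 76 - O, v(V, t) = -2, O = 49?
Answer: 22338321/15356882 ≈ 1.4546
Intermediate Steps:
N = 1/136 ≈ 0.0073529
j(a, F) = 27 (j(a, F) = 76 - 1*49 = 76 - 49 = 27)
M(Q) = Q²/272 (M(Q) = (Q²/136)/2 = Q²/272)
-9534/(-8092) + j(v(0, 12), -193)/M(163) = -9534/(-8092) + 27/(((1/272)*163²)) = -9534*(-1/8092) + 27/(((1/272)*26569)) = 681/578 + 27/(26569/272) = 681/578 + 27*(272/26569) = 681/578 + 7344/26569 = 22338321/15356882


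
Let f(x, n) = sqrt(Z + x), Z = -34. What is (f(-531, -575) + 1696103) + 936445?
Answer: 2632548 + I*sqrt(565) ≈ 2.6325e+6 + 23.77*I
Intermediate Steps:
f(x, n) = sqrt(-34 + x)
(f(-531, -575) + 1696103) + 936445 = (sqrt(-34 - 531) + 1696103) + 936445 = (sqrt(-565) + 1696103) + 936445 = (I*sqrt(565) + 1696103) + 936445 = (1696103 + I*sqrt(565)) + 936445 = 2632548 + I*sqrt(565)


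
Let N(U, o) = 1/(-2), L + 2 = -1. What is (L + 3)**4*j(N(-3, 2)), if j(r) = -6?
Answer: 0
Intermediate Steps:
L = -3 (L = -2 - 1 = -3)
N(U, o) = -1/2
(L + 3)**4*j(N(-3, 2)) = (-3 + 3)**4*(-6) = 0**4*(-6) = 0*(-6) = 0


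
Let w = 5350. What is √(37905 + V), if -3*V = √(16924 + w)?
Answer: √(341145 - 3*√22274)/3 ≈ 194.56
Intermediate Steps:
V = -√22274/3 (V = -√(16924 + 5350)/3 = -√22274/3 ≈ -49.748)
√(37905 + V) = √(37905 - √22274/3)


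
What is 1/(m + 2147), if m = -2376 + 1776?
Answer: 1/1547 ≈ 0.00064641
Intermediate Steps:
m = -600
1/(m + 2147) = 1/(-600 + 2147) = 1/1547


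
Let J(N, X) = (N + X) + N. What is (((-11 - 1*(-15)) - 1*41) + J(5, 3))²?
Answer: 576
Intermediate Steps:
J(N, X) = X + 2*N
(((-11 - 1*(-15)) - 1*41) + J(5, 3))² = (((-11 - 1*(-15)) - 1*41) + (3 + 2*5))² = (((-11 + 15) - 41) + (3 + 10))² = ((4 - 41) + 13)² = (-37 + 13)² = (-24)² = 576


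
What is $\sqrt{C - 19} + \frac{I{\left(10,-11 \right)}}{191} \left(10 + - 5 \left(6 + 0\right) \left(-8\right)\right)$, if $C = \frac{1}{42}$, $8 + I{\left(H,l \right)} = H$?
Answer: $\frac{500}{191} + \frac{i \sqrt{33474}}{42} \approx 2.6178 + 4.3562 i$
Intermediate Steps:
$I{\left(H,l \right)} = -8 + H$
$C = \frac{1}{42} \approx 0.02381$
$\sqrt{C - 19} + \frac{I{\left(10,-11 \right)}}{191} \left(10 + - 5 \left(6 + 0\right) \left(-8\right)\right) = \sqrt{\frac{1}{42} - 19} + \frac{-8 + 10}{191} \left(10 + - 5 \left(6 + 0\right) \left(-8\right)\right) = \sqrt{\frac{1}{42} - 19} + 2 \cdot \frac{1}{191} \left(10 + \left(-5\right) 6 \left(-8\right)\right) = \sqrt{\frac{1}{42} - 19} + \frac{2 \left(10 - -240\right)}{191} = \sqrt{- \frac{797}{42}} + \frac{2 \left(10 + 240\right)}{191} = \frac{i \sqrt{33474}}{42} + \frac{2}{191} \cdot 250 = \frac{i \sqrt{33474}}{42} + \frac{500}{191} = \frac{500}{191} + \frac{i \sqrt{33474}}{42}$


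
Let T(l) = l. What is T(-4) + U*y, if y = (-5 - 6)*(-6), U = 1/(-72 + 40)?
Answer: -97/16 ≈ -6.0625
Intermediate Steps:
U = -1/32 (U = 1/(-32) = -1/32 ≈ -0.031250)
y = 66 (y = -11*(-6) = 66)
T(-4) + U*y = -4 - 1/32*66 = -4 - 33/16 = -97/16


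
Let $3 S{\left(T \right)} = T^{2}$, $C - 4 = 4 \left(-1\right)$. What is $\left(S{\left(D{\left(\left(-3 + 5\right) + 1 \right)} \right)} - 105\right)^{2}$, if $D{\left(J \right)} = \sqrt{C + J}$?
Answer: $10816$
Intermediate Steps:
$C = 0$ ($C = 4 + 4 \left(-1\right) = 4 - 4 = 0$)
$D{\left(J \right)} = \sqrt{J}$ ($D{\left(J \right)} = \sqrt{0 + J} = \sqrt{J}$)
$S{\left(T \right)} = \frac{T^{2}}{3}$
$\left(S{\left(D{\left(\left(-3 + 5\right) + 1 \right)} \right)} - 105\right)^{2} = \left(\frac{\left(\sqrt{\left(-3 + 5\right) + 1}\right)^{2}}{3} - 105\right)^{2} = \left(\frac{\left(\sqrt{2 + 1}\right)^{2}}{3} - 105\right)^{2} = \left(\frac{\left(\sqrt{3}\right)^{2}}{3} - 105\right)^{2} = \left(\frac{1}{3} \cdot 3 - 105\right)^{2} = \left(1 - 105\right)^{2} = \left(-104\right)^{2} = 10816$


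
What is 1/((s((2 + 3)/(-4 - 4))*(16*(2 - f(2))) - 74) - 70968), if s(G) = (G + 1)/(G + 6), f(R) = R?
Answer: -1/71042 ≈ -1.4076e-5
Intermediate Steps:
s(G) = (1 + G)/(6 + G)
1/((s((2 + 3)/(-4 - 4))*(16*(2 - f(2))) - 74) - 70968) = 1/((((1 + (2 + 3)/(-4 - 4))/(6 + (2 + 3)/(-4 - 4)))*(16*(2 - 1*2)) - 74) - 70968) = 1/((((1 + 5/(-8))/(6 + 5/(-8)))*(16*(2 - 2)) - 74) - 70968) = 1/((((1 + 5*(-⅛))/(6 + 5*(-⅛)))*(16*0) - 74) - 70968) = 1/((((1 - 5/8)/(6 - 5/8))*0 - 74) - 70968) = 1/((((3/8)/(43/8))*0 - 74) - 70968) = 1/((((8/43)*(3/8))*0 - 74) - 70968) = 1/(((3/43)*0 - 74) - 70968) = 1/((0 - 74) - 70968) = 1/(-74 - 70968) = 1/(-71042) = -1/71042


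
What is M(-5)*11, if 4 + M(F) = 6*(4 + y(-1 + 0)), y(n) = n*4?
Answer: -44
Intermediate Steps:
y(n) = 4*n
M(F) = -4 (M(F) = -4 + 6*(4 + 4*(-1 + 0)) = -4 + 6*(4 + 4*(-1)) = -4 + 6*(4 - 4) = -4 + 6*0 = -4 + 0 = -4)
M(-5)*11 = -4*11 = -44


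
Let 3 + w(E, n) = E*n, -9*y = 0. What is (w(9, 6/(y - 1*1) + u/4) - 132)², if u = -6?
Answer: 164025/4 ≈ 41006.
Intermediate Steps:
y = 0 (y = -⅑*0 = 0)
w(E, n) = -3 + E*n
(w(9, 6/(y - 1*1) + u/4) - 132)² = ((-3 + 9*(6/(0 - 1*1) - 6/4)) - 132)² = ((-3 + 9*(6/(0 - 1) - 6*¼)) - 132)² = ((-3 + 9*(6/(-1) - 3/2)) - 132)² = ((-3 + 9*(6*(-1) - 3/2)) - 132)² = ((-3 + 9*(-6 - 3/2)) - 132)² = ((-3 + 9*(-15/2)) - 132)² = ((-3 - 135/2) - 132)² = (-141/2 - 132)² = (-405/2)² = 164025/4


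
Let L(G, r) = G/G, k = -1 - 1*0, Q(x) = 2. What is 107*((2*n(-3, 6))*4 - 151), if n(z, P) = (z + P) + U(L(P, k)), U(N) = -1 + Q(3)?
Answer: -12733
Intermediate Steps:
k = -1 (k = -1 + 0 = -1)
L(G, r) = 1
U(N) = 1 (U(N) = -1 + 2 = 1)
n(z, P) = 1 + P + z (n(z, P) = (z + P) + 1 = (P + z) + 1 = 1 + P + z)
107*((2*n(-3, 6))*4 - 151) = 107*((2*(1 + 6 - 3))*4 - 151) = 107*((2*4)*4 - 151) = 107*(8*4 - 151) = 107*(32 - 151) = 107*(-119) = -12733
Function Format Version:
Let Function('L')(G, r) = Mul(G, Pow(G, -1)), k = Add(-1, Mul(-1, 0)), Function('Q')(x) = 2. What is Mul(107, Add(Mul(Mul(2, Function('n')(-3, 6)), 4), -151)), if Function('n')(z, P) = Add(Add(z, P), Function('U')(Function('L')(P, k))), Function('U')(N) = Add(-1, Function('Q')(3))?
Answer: -12733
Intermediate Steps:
k = -1 (k = Add(-1, 0) = -1)
Function('L')(G, r) = 1
Function('U')(N) = 1 (Function('U')(N) = Add(-1, 2) = 1)
Function('n')(z, P) = Add(1, P, z) (Function('n')(z, P) = Add(Add(z, P), 1) = Add(Add(P, z), 1) = Add(1, P, z))
Mul(107, Add(Mul(Mul(2, Function('n')(-3, 6)), 4), -151)) = Mul(107, Add(Mul(Mul(2, Add(1, 6, -3)), 4), -151)) = Mul(107, Add(Mul(Mul(2, 4), 4), -151)) = Mul(107, Add(Mul(8, 4), -151)) = Mul(107, Add(32, -151)) = Mul(107, -119) = -12733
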